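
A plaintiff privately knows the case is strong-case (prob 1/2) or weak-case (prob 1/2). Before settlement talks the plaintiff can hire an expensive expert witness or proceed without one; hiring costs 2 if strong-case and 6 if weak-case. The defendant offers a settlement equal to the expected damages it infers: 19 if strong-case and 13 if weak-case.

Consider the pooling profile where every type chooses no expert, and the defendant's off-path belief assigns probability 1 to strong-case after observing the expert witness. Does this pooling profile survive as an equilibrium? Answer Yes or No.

No

On path, the defendant holds the prior and pays 1/2·19 + 1/2·13 = 16. Off path (the expert witness), believing strong-case, it pays 19.
strong-case: no expert nets 16; the expert witness nets 19 − 2 = 17. strong-case would deviate.
weak-case: no expert nets 16; the expert witness nets 19 − 6 = 13. weak-case stays.
A type deviates, so pooling fails.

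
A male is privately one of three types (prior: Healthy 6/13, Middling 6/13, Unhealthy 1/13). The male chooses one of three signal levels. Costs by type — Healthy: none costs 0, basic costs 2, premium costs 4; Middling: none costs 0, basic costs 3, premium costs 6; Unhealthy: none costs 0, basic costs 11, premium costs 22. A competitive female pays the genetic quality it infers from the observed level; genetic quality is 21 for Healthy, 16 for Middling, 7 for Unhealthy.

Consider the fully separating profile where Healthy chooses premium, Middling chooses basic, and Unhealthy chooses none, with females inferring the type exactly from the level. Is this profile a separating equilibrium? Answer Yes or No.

No

Separating mating payoffs: premium → 21, basic → 16, none → 7.
Healthy (assigned premium): none: 7 − 0 = 7; basic: 16 − 2 = 14; premium: 21 − 4 = 17. Healthy stays.
Middling (assigned basic): none: 7 − 0 = 7; basic: 16 − 3 = 13; premium: 21 − 6 = 15. Middling prefers premium.
Unhealthy (assigned none): none: 7 − 0 = 7; basic: 16 − 11 = 5; premium: 21 − 22 = -1. Unhealthy stays.
At least one type deviates; the separating profile fails.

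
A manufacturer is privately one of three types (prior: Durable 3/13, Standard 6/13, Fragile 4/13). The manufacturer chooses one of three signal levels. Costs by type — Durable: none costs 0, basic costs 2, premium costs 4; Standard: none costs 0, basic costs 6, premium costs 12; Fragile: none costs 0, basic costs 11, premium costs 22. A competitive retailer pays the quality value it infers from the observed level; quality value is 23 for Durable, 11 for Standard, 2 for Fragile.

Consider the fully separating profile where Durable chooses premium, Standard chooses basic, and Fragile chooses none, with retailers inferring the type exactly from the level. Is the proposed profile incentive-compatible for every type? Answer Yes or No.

Separating prices: premium → 23, basic → 11, none → 2.
Durable (assigned premium): none: 2 − 0 = 2; basic: 11 − 2 = 9; premium: 23 − 4 = 19. Durable stays.
Standard (assigned basic): none: 2 − 0 = 2; basic: 11 − 6 = 5; premium: 23 − 12 = 11. Standard prefers premium.
Fragile (assigned none): none: 2 − 0 = 2; basic: 11 − 11 = 0; premium: 23 − 22 = 1. Fragile stays.
At least one type deviates; the separating profile fails.

No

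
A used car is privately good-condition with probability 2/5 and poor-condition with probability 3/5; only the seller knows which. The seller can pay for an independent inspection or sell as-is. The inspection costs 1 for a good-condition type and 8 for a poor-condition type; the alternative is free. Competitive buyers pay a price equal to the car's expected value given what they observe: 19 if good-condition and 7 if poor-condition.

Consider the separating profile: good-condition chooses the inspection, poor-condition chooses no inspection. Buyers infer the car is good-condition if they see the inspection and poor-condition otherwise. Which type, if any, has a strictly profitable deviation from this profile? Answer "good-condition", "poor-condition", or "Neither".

The inspection pays 19; no inspection pays 7.
good-condition: assigned the inspection, nets 19 − 1 = 18; deviating to no inspection nets 7.
poor-condition: assigned no inspection, nets 7; deviating to the inspection nets 19 − 8 = 11.
The poor-condition type gains 4 by deviating.

poor-condition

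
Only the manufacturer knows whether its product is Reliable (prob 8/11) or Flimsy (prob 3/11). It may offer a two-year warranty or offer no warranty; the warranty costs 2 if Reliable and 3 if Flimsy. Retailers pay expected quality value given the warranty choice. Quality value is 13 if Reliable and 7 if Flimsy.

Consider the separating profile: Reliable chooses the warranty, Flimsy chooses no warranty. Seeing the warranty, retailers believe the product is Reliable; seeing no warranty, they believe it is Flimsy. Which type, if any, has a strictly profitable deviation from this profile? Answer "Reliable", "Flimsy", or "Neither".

The warranty pays 13; no warranty pays 7.
Reliable: assigned the warranty, nets 13 − 2 = 11; deviating to no warranty nets 7.
Flimsy: assigned no warranty, nets 7; deviating to the warranty nets 13 − 3 = 10.
The Flimsy type gains 3 by deviating.

Flimsy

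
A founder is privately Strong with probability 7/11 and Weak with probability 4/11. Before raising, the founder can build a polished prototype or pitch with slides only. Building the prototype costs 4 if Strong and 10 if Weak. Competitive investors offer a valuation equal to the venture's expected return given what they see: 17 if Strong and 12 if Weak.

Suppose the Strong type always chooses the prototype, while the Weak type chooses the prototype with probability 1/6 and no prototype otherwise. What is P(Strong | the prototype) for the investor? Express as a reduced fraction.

21/23

P(the prototype) = (7/11)·1 + (4/11)·(1/6) = 23/33.
By Bayes' rule, P(Strong | the prototype) = (7/11) / (23/33) = 21/23.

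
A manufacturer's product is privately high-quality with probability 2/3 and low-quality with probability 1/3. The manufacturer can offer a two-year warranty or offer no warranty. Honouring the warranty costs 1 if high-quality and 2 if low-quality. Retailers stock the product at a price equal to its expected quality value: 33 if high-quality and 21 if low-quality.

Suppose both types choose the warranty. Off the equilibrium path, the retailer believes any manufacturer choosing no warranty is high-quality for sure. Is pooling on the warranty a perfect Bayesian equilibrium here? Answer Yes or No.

No

On path, the retailer holds the prior and pays 2/3·33 + 1/3·21 = 29. Off path (no warranty), believing high-quality, it pays 33.
high-quality: the warranty nets 29 − 1 = 28; no warranty nets 33. high-quality would deviate.
low-quality: the warranty nets 29 − 2 = 27; no warranty nets 33. low-quality would deviate.
A type deviates, so pooling fails.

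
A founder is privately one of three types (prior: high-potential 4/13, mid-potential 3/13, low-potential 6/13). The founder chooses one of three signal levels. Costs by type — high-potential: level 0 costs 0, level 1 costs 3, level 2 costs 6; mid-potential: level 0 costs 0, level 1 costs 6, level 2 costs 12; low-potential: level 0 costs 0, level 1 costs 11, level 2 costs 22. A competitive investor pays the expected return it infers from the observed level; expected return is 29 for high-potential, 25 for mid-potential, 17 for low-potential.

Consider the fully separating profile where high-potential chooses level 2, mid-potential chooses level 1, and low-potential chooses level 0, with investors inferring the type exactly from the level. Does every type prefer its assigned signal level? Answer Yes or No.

Yes

Separating valuations: level 2 → 29, level 1 → 25, level 0 → 17.
high-potential (assigned level 2): level 0: 17 − 0 = 17; level 1: 25 − 3 = 22; level 2: 29 − 6 = 23. high-potential stays.
mid-potential (assigned level 1): level 0: 17 − 0 = 17; level 1: 25 − 6 = 19; level 2: 29 − 12 = 17. mid-potential stays.
low-potential (assigned level 0): level 0: 17 − 0 = 17; level 1: 25 − 11 = 14; level 2: 29 − 22 = 7. low-potential stays.
Every type prefers its assigned level; separation holds.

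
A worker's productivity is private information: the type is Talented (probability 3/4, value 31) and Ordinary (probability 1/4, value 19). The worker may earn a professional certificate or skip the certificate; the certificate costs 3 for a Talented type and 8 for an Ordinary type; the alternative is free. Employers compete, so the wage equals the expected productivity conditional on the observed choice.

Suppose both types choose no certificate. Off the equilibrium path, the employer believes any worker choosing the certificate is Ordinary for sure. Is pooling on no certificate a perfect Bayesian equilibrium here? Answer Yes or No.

Yes

On path, the employer holds the prior and pays 3/4·31 + 1/4·19 = 28. Off path (the certificate), believing Ordinary, it pays 19.
Talented: no certificate nets 28; the certificate nets 19 − 3 = 16. Talented stays.
Ordinary: no certificate nets 28; the certificate nets 19 − 8 = 11. Ordinary stays.
No type deviates, so pooling is sustained.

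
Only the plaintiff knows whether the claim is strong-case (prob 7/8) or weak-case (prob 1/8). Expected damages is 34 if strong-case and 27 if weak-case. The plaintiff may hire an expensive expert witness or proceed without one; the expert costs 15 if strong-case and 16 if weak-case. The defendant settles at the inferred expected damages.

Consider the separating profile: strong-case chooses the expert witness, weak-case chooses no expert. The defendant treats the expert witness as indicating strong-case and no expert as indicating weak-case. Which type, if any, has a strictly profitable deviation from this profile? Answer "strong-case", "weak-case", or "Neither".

strong-case

The expert witness pays 34; no expert pays 27.
strong-case: assigned the expert witness, nets 34 − 15 = 19; deviating to no expert nets 27.
weak-case: assigned no expert, nets 27; deviating to the expert witness nets 34 − 16 = 18.
The strong-case type gains 8 by deviating.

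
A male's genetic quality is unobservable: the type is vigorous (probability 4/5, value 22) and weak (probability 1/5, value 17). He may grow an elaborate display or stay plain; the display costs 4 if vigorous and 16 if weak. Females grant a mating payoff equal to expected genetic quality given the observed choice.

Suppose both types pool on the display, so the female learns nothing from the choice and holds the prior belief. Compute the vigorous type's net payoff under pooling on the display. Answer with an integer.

17

Pooled mating payoff = 4/5·22 + 1/5·17 = 21.
vigorous pays cost 4 for the display, so net payoff = 21 − 4 = 17.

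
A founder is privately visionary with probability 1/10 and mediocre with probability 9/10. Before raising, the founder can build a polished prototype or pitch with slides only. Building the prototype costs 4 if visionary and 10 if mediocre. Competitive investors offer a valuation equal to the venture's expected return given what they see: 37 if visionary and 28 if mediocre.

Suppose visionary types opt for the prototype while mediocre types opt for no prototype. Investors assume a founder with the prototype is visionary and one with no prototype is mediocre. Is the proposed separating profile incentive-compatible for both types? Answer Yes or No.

Yes

Under these beliefs, the prototype earns valuation 37 and no prototype earns valuation 28.
visionary: the prototype nets 37 − 4 = 33; no prototype nets 28. visionary prefers the prototype.
mediocre: the prototype nets 37 − 10 = 27; no prototype nets 28. mediocre prefers no prototype.
Neither type deviates, so the separating profile is an equilibrium.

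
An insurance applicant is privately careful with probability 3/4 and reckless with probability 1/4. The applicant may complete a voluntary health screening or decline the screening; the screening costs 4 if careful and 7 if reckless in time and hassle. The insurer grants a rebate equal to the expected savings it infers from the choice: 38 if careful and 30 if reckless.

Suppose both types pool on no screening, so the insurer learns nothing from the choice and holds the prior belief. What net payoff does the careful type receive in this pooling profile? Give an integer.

Pooled rebate = 3/4·38 + 1/4·30 = 36.
careful pays no cost for no screening, so net payoff = 36.

36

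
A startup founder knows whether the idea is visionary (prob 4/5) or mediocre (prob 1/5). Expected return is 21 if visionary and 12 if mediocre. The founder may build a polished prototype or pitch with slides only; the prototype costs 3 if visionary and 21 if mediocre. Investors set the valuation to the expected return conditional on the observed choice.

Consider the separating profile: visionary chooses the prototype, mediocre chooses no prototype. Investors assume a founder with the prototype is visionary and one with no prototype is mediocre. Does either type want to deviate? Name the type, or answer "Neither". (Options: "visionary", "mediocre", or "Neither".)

The prototype pays 21; no prototype pays 12.
visionary: assigned the prototype, nets 21 − 3 = 18; deviating to no prototype nets 12.
mediocre: assigned no prototype, nets 12; deviating to the prototype nets 21 − 21 = 0.
Both types strictly prefer their assigned action; no profitable deviation.

Neither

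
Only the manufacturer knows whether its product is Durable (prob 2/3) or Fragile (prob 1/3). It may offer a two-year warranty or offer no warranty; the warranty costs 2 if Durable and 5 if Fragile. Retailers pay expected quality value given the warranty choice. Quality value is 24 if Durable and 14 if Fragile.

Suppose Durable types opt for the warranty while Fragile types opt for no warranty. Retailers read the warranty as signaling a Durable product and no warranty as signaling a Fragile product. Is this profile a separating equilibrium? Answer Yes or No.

No

Under these beliefs, the warranty earns price 24 and no warranty earns price 14.
Durable: the warranty nets 24 − 2 = 22; no warranty nets 14. Durable prefers the warranty.
Fragile: the warranty nets 24 − 5 = 19; no warranty nets 14. Fragile would deviate to the warranty.
Fragile has a profitable deviation, so the profile is not an equilibrium.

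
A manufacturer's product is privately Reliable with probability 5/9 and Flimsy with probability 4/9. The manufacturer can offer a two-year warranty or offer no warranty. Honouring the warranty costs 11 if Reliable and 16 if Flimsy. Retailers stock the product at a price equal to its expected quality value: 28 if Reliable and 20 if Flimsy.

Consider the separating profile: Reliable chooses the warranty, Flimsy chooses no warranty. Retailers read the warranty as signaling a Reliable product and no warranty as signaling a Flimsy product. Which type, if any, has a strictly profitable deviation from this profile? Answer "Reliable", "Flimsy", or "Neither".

The warranty pays 28; no warranty pays 20.
Reliable: assigned the warranty, nets 28 − 11 = 17; deviating to no warranty nets 20.
Flimsy: assigned no warranty, nets 20; deviating to the warranty nets 28 − 16 = 12.
The Reliable type gains 3 by deviating.

Reliable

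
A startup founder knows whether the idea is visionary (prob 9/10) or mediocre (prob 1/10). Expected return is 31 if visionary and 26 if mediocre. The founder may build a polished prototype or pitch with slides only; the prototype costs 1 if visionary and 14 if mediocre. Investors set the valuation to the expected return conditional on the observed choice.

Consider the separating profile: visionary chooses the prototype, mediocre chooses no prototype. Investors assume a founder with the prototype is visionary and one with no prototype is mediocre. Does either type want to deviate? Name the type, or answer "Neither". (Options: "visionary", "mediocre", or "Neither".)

Neither

The prototype pays 31; no prototype pays 26.
visionary: assigned the prototype, nets 31 − 1 = 30; deviating to no prototype nets 26.
mediocre: assigned no prototype, nets 26; deviating to the prototype nets 31 − 14 = 17.
Both types strictly prefer their assigned action; no profitable deviation.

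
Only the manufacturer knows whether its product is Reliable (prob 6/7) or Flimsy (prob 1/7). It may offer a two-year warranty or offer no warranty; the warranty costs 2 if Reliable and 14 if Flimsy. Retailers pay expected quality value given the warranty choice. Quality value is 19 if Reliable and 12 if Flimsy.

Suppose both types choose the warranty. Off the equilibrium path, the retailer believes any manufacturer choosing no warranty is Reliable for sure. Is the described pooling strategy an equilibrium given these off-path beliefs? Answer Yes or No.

No

On path, the retailer holds the prior and pays 6/7·19 + 1/7·12 = 18. Off path (no warranty), believing Reliable, it pays 19.
Reliable: the warranty nets 18 − 2 = 16; no warranty nets 19. Reliable would deviate.
Flimsy: the warranty nets 18 − 14 = 4; no warranty nets 19. Flimsy would deviate.
A type deviates, so pooling fails.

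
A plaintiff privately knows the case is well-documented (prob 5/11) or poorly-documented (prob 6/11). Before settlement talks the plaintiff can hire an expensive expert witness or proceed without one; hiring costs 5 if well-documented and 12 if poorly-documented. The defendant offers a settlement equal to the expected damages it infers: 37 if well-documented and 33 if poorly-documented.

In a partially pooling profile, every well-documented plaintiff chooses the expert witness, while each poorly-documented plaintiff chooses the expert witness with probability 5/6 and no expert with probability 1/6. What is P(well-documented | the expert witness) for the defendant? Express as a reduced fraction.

P(the expert witness) = (5/11)·1 + (6/11)·(5/6) = 10/11.
By Bayes' rule, P(well-documented | the expert witness) = (5/11) / (10/11) = 1/2.

1/2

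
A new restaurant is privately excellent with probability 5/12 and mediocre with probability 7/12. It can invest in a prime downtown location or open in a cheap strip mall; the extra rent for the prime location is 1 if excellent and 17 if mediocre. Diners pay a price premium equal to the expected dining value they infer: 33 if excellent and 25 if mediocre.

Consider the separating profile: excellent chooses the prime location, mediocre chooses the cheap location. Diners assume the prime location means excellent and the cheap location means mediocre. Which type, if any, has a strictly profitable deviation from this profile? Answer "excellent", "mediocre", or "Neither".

The prime location pays 33; the cheap location pays 25.
excellent: assigned the prime location, nets 33 − 1 = 32; deviating to the cheap location nets 25.
mediocre: assigned the cheap location, nets 25; deviating to the prime location nets 33 − 17 = 16.
Both types strictly prefer their assigned action; no profitable deviation.

Neither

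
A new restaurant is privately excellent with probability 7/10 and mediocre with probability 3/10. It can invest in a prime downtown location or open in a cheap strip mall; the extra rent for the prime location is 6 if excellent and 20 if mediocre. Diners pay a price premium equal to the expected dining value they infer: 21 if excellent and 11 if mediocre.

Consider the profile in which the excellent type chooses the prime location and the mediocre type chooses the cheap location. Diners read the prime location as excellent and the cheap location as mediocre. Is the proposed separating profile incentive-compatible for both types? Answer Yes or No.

Yes

Under these beliefs, the prime location earns price premium 21 and the cheap location earns price premium 11.
excellent: the prime location nets 21 − 6 = 15; the cheap location nets 11. excellent prefers the prime location.
mediocre: the prime location nets 21 − 20 = 1; the cheap location nets 11. mediocre prefers the cheap location.
Neither type deviates, so the separating profile is an equilibrium.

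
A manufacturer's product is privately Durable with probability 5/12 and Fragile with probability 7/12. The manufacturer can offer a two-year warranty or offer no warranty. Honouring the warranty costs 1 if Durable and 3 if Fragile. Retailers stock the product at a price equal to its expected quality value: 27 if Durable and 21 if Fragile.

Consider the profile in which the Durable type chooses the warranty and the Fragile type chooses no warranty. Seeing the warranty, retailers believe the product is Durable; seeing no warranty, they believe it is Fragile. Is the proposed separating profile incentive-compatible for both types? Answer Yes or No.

Under these beliefs, the warranty earns price 27 and no warranty earns price 21.
Durable: the warranty nets 27 − 1 = 26; no warranty nets 21. Durable prefers the warranty.
Fragile: the warranty nets 27 − 3 = 24; no warranty nets 21. Fragile would deviate to the warranty.
Fragile has a profitable deviation, so the profile is not an equilibrium.

No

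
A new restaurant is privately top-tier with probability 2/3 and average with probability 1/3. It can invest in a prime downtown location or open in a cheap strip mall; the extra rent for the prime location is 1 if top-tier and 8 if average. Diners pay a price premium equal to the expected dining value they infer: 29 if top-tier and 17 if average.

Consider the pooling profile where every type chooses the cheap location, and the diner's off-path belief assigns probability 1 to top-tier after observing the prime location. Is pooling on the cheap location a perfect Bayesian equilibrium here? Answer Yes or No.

On path, the diner holds the prior and pays 2/3·29 + 1/3·17 = 25. Off path (the prime location), believing top-tier, it pays 29.
top-tier: the cheap location nets 25; the prime location nets 29 − 1 = 28. top-tier would deviate.
average: the cheap location nets 25; the prime location nets 29 − 8 = 21. average stays.
A type deviates, so pooling fails.

No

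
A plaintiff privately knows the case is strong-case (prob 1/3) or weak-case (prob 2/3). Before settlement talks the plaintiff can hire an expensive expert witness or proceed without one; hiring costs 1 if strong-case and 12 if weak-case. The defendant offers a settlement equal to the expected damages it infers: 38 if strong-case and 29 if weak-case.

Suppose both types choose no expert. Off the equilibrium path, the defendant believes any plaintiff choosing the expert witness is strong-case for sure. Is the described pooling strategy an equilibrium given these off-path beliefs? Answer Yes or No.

On path, the defendant holds the prior and pays 1/3·38 + 2/3·29 = 32. Off path (the expert witness), believing strong-case, it pays 38.
strong-case: no expert nets 32; the expert witness nets 38 − 1 = 37. strong-case would deviate.
weak-case: no expert nets 32; the expert witness nets 38 − 12 = 26. weak-case stays.
A type deviates, so pooling fails.

No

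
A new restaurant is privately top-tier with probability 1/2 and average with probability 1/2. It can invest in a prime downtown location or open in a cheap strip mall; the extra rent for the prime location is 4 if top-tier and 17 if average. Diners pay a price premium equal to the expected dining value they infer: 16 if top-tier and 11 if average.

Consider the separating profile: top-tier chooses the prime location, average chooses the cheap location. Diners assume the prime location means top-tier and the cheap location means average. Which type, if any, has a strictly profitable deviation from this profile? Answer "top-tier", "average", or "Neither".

The prime location pays 16; the cheap location pays 11.
top-tier: assigned the prime location, nets 16 − 4 = 12; deviating to the cheap location nets 11.
average: assigned the cheap location, nets 11; deviating to the prime location nets 16 − 17 = -1.
Both types strictly prefer their assigned action; no profitable deviation.

Neither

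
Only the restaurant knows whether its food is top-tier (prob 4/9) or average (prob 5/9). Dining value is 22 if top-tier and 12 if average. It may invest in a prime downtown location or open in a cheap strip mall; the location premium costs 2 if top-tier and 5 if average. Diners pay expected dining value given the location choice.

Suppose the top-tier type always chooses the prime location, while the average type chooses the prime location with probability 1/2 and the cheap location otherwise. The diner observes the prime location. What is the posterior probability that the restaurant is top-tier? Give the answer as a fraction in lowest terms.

P(the prime location) = (4/9)·1 + (5/9)·(1/2) = 13/18.
By Bayes' rule, P(top-tier | the prime location) = (4/9) / (13/18) = 8/13.

8/13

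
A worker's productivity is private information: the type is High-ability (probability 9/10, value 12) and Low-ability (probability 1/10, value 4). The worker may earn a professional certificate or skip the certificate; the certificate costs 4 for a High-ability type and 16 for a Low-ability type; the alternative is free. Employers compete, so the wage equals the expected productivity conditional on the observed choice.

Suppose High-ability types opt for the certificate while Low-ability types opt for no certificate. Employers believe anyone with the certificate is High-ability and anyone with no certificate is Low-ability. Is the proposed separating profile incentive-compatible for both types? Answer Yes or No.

Under these beliefs, the certificate earns wage 12 and no certificate earns wage 4.
High-ability: the certificate nets 12 − 4 = 8; no certificate nets 4. High-ability prefers the certificate.
Low-ability: the certificate nets 12 − 16 = -4; no certificate nets 4. Low-ability prefers no certificate.
Neither type deviates, so the separating profile is an equilibrium.

Yes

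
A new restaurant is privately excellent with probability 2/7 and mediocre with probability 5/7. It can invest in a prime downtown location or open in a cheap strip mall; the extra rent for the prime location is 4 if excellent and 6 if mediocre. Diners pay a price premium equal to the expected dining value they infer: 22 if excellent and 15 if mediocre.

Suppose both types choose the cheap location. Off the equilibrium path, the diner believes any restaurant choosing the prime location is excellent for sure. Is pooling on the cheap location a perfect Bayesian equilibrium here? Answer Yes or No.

On path, the diner holds the prior and pays 2/7·22 + 5/7·15 = 17. Off path (the prime location), believing excellent, it pays 22.
excellent: the cheap location nets 17; the prime location nets 22 − 4 = 18. excellent would deviate.
mediocre: the cheap location nets 17; the prime location nets 22 − 6 = 16. mediocre stays.
A type deviates, so pooling fails.

No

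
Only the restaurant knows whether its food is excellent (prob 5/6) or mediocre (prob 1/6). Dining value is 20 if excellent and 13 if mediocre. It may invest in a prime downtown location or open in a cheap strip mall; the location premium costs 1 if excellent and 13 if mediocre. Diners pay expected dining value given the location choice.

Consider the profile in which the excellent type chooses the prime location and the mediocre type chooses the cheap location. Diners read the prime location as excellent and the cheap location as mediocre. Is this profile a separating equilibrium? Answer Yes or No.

Under these beliefs, the prime location earns price premium 20 and the cheap location earns price premium 13.
excellent: the prime location nets 20 − 1 = 19; the cheap location nets 13. excellent prefers the prime location.
mediocre: the prime location nets 20 − 13 = 7; the cheap location nets 13. mediocre prefers the cheap location.
Neither type deviates, so the separating profile is an equilibrium.

Yes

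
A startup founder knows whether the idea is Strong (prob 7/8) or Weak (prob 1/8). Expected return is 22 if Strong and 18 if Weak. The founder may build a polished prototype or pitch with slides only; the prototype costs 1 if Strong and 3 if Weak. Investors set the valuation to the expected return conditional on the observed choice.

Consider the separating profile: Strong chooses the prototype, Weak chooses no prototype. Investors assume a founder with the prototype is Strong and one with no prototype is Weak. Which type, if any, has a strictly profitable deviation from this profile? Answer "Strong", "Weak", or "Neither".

The prototype pays 22; no prototype pays 18.
Strong: assigned the prototype, nets 22 − 1 = 21; deviating to no prototype nets 18.
Weak: assigned no prototype, nets 18; deviating to the prototype nets 22 − 3 = 19.
The Weak type gains 1 by deviating.

Weak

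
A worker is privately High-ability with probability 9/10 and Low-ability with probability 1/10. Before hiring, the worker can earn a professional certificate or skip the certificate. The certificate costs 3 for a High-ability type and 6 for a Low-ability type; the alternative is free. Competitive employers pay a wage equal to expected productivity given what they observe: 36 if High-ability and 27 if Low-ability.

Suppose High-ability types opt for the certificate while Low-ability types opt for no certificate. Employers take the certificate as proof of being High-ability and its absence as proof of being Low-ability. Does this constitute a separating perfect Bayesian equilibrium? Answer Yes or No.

No

Under these beliefs, the certificate earns wage 36 and no certificate earns wage 27.
High-ability: the certificate nets 36 − 3 = 33; no certificate nets 27. High-ability prefers the certificate.
Low-ability: the certificate nets 36 − 6 = 30; no certificate nets 27. Low-ability would deviate to the certificate.
Low-ability has a profitable deviation, so the profile is not an equilibrium.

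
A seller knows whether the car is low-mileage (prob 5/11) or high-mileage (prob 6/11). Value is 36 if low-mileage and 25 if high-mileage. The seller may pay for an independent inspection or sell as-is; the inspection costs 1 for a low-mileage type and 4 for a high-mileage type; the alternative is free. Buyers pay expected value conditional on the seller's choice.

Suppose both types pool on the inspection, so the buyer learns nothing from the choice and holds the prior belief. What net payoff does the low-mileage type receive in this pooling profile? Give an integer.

Pooled price = 5/11·36 + 6/11·25 = 30.
low-mileage pays cost 1 for the inspection, so net payoff = 30 − 1 = 29.

29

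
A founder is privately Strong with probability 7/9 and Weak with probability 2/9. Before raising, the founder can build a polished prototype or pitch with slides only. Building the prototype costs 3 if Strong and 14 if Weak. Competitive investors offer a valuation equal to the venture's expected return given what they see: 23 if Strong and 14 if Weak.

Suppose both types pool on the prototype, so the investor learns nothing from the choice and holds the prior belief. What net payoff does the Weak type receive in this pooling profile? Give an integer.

7

Pooled valuation = 7/9·23 + 2/9·14 = 21.
Weak pays cost 14 for the prototype, so net payoff = 21 − 14 = 7.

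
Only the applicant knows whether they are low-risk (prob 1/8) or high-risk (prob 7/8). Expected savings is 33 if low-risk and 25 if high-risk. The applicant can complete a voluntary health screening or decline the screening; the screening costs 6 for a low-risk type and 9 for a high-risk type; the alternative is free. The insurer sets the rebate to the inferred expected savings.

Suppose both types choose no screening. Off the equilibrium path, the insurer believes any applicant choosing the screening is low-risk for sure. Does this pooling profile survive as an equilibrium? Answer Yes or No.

No

On path, the insurer holds the prior and pays 1/8·33 + 7/8·25 = 26. Off path (the screening), believing low-risk, it pays 33.
low-risk: no screening nets 26; the screening nets 33 − 6 = 27. low-risk would deviate.
high-risk: no screening nets 26; the screening nets 33 − 9 = 24. high-risk stays.
A type deviates, so pooling fails.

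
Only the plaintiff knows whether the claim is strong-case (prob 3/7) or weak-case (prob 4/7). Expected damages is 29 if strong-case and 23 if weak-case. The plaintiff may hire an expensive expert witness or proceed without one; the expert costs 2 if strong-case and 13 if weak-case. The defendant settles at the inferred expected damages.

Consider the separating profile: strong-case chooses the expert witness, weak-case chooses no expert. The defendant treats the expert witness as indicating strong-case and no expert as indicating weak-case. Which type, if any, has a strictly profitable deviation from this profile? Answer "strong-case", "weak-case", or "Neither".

The expert witness pays 29; no expert pays 23.
strong-case: assigned the expert witness, nets 29 − 2 = 27; deviating to no expert nets 23.
weak-case: assigned no expert, nets 23; deviating to the expert witness nets 29 − 13 = 16.
Both types strictly prefer their assigned action; no profitable deviation.

Neither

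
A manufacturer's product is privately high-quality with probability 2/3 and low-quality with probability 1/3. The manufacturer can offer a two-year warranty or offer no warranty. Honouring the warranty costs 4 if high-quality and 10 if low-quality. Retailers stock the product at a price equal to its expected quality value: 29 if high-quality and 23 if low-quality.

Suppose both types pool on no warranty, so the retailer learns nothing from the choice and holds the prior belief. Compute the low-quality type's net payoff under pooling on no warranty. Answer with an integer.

27

Pooled price = 2/3·29 + 1/3·23 = 27.
low-quality pays no cost for no warranty, so net payoff = 27.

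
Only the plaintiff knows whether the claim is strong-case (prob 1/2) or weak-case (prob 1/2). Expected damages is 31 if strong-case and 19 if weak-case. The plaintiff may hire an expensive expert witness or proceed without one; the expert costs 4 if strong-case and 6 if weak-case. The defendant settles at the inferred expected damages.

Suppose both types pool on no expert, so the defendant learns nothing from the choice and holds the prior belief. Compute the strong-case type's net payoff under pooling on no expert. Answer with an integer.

Pooled settlement = 1/2·31 + 1/2·19 = 25.
strong-case pays no cost for no expert, so net payoff = 25.

25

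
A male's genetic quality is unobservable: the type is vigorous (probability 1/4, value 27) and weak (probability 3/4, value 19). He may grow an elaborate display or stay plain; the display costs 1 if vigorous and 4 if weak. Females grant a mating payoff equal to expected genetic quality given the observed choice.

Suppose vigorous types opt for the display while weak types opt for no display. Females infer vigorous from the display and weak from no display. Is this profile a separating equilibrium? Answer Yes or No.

No

Under these beliefs, the display earns mating payoff 27 and no display earns mating payoff 19.
vigorous: the display nets 27 − 1 = 26; no display nets 19. vigorous prefers the display.
weak: the display nets 27 − 4 = 23; no display nets 19. weak would deviate to the display.
weak has a profitable deviation, so the profile is not an equilibrium.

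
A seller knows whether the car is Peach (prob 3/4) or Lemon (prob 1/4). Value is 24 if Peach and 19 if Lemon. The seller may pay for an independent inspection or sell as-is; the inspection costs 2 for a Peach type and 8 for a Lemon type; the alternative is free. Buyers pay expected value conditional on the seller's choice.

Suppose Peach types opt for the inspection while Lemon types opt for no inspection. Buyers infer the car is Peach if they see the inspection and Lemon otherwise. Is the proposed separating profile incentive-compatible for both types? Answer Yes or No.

Under these beliefs, the inspection earns price 24 and no inspection earns price 19.
Peach: the inspection nets 24 − 2 = 22; no inspection nets 19. Peach prefers the inspection.
Lemon: the inspection nets 24 − 8 = 16; no inspection nets 19. Lemon prefers no inspection.
Neither type deviates, so the separating profile is an equilibrium.

Yes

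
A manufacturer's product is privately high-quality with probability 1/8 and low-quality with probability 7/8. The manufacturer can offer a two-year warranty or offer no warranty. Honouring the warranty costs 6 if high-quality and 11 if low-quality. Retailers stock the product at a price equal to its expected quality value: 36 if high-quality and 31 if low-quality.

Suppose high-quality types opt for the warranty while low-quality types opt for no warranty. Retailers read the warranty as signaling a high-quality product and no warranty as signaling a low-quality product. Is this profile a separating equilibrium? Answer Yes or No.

Under these beliefs, the warranty earns price 36 and no warranty earns price 31.
high-quality: the warranty nets 36 − 6 = 30; no warranty nets 31. high-quality would deviate to no warranty.
low-quality: the warranty nets 36 − 11 = 25; no warranty nets 31. low-quality prefers no warranty.
high-quality has a profitable deviation, so the profile is not an equilibrium.

No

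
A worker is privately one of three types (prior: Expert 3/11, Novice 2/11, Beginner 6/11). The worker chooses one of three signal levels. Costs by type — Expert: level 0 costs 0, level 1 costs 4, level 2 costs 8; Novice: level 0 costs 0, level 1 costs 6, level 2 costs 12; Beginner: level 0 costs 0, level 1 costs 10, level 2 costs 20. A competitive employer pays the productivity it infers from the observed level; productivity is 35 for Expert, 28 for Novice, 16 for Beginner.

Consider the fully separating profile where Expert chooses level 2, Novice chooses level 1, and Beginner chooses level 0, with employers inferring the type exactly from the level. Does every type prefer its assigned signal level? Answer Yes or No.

No

Separating wages: level 2 → 35, level 1 → 28, level 0 → 16.
Expert (assigned level 2): level 0: 16 − 0 = 16; level 1: 28 − 4 = 24; level 2: 35 − 8 = 27. Expert stays.
Novice (assigned level 1): level 0: 16 − 0 = 16; level 1: 28 − 6 = 22; level 2: 35 − 12 = 23. Novice prefers level 2.
Beginner (assigned level 0): level 0: 16 − 0 = 16; level 1: 28 − 10 = 18; level 2: 35 − 20 = 15. Beginner prefers level 1.
At least one type deviates; the separating profile fails.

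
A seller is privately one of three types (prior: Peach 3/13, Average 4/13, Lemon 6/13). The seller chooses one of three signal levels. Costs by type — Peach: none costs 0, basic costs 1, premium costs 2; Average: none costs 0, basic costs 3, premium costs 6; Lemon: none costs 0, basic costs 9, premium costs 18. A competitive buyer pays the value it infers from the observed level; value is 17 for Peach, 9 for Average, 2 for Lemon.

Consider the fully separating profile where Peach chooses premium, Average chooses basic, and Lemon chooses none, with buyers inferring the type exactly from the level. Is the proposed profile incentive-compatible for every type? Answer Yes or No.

Separating prices: premium → 17, basic → 9, none → 2.
Peach (assigned premium): none: 2 − 0 = 2; basic: 9 − 1 = 8; premium: 17 − 2 = 15. Peach stays.
Average (assigned basic): none: 2 − 0 = 2; basic: 9 − 3 = 6; premium: 17 − 6 = 11. Average prefers premium.
Lemon (assigned none): none: 2 − 0 = 2; basic: 9 − 9 = 0; premium: 17 − 18 = -1. Lemon stays.
At least one type deviates; the separating profile fails.

No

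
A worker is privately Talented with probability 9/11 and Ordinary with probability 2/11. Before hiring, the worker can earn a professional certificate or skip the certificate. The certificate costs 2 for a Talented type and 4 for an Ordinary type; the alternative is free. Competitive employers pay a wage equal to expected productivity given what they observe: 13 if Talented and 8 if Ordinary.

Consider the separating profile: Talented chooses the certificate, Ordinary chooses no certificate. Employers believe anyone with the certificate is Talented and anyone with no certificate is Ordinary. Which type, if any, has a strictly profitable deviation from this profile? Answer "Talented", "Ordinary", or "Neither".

The certificate pays 13; no certificate pays 8.
Talented: assigned the certificate, nets 13 − 2 = 11; deviating to no certificate nets 8.
Ordinary: assigned no certificate, nets 8; deviating to the certificate nets 13 − 4 = 9.
The Ordinary type gains 1 by deviating.

Ordinary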